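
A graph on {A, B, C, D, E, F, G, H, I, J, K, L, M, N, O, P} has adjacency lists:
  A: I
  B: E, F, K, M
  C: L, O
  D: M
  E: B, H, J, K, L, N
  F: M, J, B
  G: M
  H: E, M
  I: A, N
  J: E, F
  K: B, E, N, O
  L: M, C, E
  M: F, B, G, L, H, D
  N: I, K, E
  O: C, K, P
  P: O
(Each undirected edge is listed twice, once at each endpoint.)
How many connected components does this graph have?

Component: {A, B, C, D, E, F, G, H, I, J, K, L, M, N, O, P}

1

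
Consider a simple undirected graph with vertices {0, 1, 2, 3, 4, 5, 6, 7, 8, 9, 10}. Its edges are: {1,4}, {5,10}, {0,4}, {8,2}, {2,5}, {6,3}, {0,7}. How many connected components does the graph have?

4

Component: {9}
Component: {3, 6}
Component: {0, 1, 4, 7}
Component: {2, 5, 8, 10}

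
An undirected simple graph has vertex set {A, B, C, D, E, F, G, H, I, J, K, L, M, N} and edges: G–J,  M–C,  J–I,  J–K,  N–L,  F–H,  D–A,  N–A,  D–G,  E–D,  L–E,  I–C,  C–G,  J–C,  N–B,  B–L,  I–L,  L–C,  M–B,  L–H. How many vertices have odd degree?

8

Degrees: A:2, B:3, C:5, D:3, E:2, F:1, G:3, H:2, I:3, J:4, K:1, L:6, M:2, N:3
Odd-degree vertices: B, C, D, F, G, I, K, N.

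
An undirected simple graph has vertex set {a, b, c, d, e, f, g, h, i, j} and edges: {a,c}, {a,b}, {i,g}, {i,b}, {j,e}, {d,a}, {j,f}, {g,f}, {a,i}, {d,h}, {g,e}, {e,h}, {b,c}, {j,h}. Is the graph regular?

Degrees: a:4, b:3, c:2, d:2, e:3, f:2, g:3, h:3, i:3, j:3
Vertex c has degree 2 while a has degree 4, so the graph is not regular.

No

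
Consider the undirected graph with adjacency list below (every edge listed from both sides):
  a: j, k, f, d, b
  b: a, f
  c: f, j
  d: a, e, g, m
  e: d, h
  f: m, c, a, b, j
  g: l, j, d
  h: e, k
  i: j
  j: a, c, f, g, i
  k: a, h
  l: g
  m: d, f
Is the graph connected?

Yes

Starting from a and exploring outward reaches every vertex (a, f, d, k, j, b, m, c, g, e, h, i, l); the graph is connected.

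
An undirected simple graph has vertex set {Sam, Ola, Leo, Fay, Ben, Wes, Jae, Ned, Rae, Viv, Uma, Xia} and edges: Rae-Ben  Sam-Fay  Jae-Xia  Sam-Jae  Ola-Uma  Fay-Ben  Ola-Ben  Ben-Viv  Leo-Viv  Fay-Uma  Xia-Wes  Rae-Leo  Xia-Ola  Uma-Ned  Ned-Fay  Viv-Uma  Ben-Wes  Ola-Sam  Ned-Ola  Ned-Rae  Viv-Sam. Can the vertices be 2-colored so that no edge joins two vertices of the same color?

No

Ned-Uma-Ola-Ned is an odd cycle (length 3), and a bipartite graph can contain only even cycles.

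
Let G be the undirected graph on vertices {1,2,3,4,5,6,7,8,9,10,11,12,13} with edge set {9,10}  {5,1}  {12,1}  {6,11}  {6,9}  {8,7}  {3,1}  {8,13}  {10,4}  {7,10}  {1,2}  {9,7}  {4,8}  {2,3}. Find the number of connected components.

2

Component: {1, 2, 3, 5, 12}
Component: {4, 6, 7, 8, 9, 10, 11, 13}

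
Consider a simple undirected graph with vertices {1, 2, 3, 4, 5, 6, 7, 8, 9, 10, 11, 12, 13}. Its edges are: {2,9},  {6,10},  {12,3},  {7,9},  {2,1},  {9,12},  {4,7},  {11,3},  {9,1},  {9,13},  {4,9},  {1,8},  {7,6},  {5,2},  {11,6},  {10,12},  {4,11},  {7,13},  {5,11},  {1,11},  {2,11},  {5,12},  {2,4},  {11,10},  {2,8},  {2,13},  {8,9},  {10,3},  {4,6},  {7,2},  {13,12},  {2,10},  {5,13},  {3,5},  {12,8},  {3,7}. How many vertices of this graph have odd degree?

Degrees: 1:4, 2:9, 3:5, 4:5, 5:5, 6:4, 7:6, 8:4, 9:7, 10:5, 11:7, 12:6, 13:5
Odd-degree vertices: 2, 3, 4, 5, 9, 10, 11, 13.

8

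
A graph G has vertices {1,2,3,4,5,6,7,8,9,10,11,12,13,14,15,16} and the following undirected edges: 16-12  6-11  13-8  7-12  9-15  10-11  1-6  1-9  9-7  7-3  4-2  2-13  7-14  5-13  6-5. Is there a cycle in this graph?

The graph has 16 vertices, 15 edges, and 1 connected component.
Since 15 = 16 - 1, the graph is a forest and contains no cycle.

No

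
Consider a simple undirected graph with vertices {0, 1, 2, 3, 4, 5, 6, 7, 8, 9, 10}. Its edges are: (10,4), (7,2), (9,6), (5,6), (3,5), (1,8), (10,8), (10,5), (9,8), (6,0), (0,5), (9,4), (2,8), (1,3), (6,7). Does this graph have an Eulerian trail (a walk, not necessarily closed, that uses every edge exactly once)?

Yes

Degrees: 0:2, 1:2, 2:2, 3:2, 4:2, 5:4, 6:4, 7:2, 8:4, 9:3, 10:3
Odd-degree vertices: 9, 10 (2 total).
With 2 odd-degree vertices and all edges in one connected piece, an Eulerian trail exists (from 9 to 10).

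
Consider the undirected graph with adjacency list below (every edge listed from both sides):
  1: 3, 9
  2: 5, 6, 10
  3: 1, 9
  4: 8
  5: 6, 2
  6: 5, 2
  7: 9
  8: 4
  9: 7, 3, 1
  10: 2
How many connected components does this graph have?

3

Component: {4, 8}
Component: {1, 3, 7, 9}
Component: {2, 5, 6, 10}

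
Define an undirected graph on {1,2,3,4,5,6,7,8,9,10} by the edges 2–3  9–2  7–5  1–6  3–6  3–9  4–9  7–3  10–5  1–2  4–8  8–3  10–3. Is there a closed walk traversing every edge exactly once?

Degrees: 1:2, 2:3, 3:6, 4:2, 5:2, 6:2, 7:2, 8:2, 9:3, 10:2
2, 9 have odd degree; an Eulerian circuit needs every degree to be even, so none exists.

No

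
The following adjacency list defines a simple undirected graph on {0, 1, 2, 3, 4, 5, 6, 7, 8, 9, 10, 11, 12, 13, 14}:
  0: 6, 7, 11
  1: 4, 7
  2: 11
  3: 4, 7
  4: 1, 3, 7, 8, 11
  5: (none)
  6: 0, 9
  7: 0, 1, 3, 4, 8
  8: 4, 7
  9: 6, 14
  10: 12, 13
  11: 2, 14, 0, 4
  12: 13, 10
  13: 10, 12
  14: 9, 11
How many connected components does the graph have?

Component: {5}
Component: {10, 12, 13}
Component: {0, 1, 2, 3, 4, 6, 7, 8, 9, 11, 14}

3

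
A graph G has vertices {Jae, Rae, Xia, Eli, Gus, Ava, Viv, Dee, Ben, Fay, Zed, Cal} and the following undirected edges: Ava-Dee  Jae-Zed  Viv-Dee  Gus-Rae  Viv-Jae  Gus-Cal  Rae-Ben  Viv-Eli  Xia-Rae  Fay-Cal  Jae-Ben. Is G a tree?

|V| = 12, |E| = 11.
It is connected with exactly 11 edges, hence acyclic — it is a tree.

Yes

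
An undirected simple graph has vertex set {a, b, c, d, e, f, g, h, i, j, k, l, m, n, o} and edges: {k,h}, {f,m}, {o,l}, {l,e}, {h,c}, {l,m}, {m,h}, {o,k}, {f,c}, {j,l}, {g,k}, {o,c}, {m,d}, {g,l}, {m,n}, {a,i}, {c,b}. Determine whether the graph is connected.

No

Component: {a, i}
Component: {b, c, d, e, f, g, h, j, k, l, m, n, o}
There are 2 separate components, so the graph is not connected.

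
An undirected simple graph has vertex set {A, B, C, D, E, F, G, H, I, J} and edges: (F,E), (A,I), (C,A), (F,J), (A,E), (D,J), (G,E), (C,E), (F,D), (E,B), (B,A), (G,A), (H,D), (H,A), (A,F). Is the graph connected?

A breadth-first search from A visits A, H, G, I, E, C, B, F, D, J — all 10 vertices — so the graph is connected.

Yes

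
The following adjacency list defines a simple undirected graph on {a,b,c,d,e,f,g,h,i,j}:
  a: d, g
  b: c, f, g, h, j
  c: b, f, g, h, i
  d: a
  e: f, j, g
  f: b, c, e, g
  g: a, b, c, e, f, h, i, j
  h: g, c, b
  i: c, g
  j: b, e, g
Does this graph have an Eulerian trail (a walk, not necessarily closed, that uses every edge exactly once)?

No

Degrees: a:2, b:5, c:5, d:1, e:3, f:4, g:8, h:3, i:2, j:3
Odd-degree vertices: b, c, d, e, h, j (6 total).
With 6 odd-degree vertices (more than two), no single trail can use every edge.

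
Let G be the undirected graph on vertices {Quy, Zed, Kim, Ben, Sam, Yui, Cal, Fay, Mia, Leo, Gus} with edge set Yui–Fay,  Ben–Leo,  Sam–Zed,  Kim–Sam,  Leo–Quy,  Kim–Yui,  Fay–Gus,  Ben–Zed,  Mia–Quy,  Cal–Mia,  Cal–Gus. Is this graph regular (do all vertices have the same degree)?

Yes

Degrees: Quy:2, Zed:2, Kim:2, Ben:2, Sam:2, Yui:2, Cal:2, Fay:2, Mia:2, Leo:2, Gus:2
All degrees equal 2; the graph is regular.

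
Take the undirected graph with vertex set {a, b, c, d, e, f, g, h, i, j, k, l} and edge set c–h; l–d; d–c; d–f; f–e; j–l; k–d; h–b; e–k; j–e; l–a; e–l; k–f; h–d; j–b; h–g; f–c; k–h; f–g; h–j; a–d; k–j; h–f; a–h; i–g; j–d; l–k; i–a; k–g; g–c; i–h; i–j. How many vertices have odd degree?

6

Degrees: a:4, b:2, c:4, d:7, e:4, f:6, g:5, h:9, i:4, j:7, k:7, l:5
Odd-degree vertices: d, g, h, j, k, l.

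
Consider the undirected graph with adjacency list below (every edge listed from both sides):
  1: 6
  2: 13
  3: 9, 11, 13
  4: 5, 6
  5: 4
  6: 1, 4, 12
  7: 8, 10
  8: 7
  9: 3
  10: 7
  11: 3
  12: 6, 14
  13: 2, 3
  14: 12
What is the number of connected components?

3

Component: {7, 8, 10}
Component: {2, 3, 9, 11, 13}
Component: {1, 4, 5, 6, 12, 14}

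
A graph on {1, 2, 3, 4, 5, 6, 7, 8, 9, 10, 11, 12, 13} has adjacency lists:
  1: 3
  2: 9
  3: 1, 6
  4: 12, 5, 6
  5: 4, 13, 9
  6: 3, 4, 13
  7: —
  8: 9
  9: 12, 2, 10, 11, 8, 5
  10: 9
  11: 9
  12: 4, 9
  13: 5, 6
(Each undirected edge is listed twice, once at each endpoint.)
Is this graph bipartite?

A valid 2-coloring puts {3, 4, 7, 9, 13} on one side and {1, 2, 5, 6, 8, 10, 11, 12} on the other; every edge crosses between the two sides.

Yes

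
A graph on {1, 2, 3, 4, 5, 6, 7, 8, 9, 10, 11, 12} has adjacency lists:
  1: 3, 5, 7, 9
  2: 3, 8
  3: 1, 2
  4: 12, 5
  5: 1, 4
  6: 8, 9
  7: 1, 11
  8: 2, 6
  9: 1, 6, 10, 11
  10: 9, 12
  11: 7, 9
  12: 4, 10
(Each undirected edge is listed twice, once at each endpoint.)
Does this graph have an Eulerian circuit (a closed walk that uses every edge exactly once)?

Degrees: 1:4, 2:2, 3:2, 4:2, 5:2, 6:2, 7:2, 8:2, 9:4, 10:2, 11:2, 12:2
All degrees are even and the non-isolated vertices are connected — an Eulerian circuit exists.

Yes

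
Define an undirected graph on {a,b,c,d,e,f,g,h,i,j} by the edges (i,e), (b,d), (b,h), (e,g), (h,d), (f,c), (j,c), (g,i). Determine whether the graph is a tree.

|V| = 10, |E| = 8.
It is not connected, so it is not a tree.

No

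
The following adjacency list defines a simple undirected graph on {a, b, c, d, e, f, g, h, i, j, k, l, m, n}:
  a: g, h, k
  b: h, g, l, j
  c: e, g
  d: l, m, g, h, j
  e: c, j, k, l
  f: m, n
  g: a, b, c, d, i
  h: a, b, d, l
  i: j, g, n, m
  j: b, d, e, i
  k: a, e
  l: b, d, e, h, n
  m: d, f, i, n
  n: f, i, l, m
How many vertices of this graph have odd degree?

4

Degrees: a:3, b:4, c:2, d:5, e:4, f:2, g:5, h:4, i:4, j:4, k:2, l:5, m:4, n:4
Odd-degree vertices: a, d, g, l.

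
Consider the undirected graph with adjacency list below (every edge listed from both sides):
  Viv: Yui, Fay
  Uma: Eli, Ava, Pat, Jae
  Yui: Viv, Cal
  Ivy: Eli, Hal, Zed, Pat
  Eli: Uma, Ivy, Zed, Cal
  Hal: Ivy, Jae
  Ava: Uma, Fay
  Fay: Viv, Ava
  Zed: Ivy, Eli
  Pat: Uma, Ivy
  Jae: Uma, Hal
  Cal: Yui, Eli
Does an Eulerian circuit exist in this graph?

Degrees: Viv:2, Uma:4, Yui:2, Ivy:4, Eli:4, Hal:2, Ava:2, Fay:2, Zed:2, Pat:2, Jae:2, Cal:2
All degrees are even and the non-isolated vertices are connected — an Eulerian circuit exists.

Yes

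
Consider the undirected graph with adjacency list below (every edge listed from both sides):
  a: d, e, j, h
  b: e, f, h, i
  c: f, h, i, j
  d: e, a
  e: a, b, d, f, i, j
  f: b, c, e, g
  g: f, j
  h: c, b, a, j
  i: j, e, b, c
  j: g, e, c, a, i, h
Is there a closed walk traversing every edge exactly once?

Yes

Degrees: a:4, b:4, c:4, d:2, e:6, f:4, g:2, h:4, i:4, j:6
All degrees are even and the non-isolated vertices are connected — an Eulerian circuit exists.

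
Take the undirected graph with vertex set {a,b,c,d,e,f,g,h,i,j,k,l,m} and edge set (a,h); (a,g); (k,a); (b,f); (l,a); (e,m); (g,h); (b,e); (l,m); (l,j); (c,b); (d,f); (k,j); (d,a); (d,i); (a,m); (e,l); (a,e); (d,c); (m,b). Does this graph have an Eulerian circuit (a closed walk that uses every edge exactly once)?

No

Degrees: a:7, b:4, c:2, d:4, e:4, f:2, g:2, h:2, i:1, j:2, k:2, l:4, m:4
Vertices with odd degree: a, i. An Eulerian circuit requires all degrees even.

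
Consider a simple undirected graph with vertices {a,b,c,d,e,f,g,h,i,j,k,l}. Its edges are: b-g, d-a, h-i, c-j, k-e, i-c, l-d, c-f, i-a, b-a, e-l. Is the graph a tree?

|V| = 12, |E| = 11.
It is connected with exactly 11 edges, hence acyclic — it is a tree.

Yes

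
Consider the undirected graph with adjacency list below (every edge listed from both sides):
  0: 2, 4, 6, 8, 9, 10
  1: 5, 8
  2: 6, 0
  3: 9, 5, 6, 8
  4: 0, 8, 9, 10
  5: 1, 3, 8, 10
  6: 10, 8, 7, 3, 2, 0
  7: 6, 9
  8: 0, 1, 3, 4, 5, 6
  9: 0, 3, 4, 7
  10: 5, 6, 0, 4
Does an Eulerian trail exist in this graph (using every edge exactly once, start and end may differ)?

Degrees: 0:6, 1:2, 2:2, 3:4, 4:4, 5:4, 6:6, 7:2, 8:6, 9:4, 10:4
Odd-degree vertices: none (0 total).
With 0 odd-degree vertices and all edges in one connected piece, an Eulerian trail exists.

Yes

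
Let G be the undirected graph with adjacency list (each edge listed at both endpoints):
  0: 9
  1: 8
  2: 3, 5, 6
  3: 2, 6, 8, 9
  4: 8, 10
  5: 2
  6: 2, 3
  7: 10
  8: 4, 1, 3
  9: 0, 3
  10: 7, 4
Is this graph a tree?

The graph has 11 vertices and 11 edges.
Connected but with 11 > 10 edges, so it has a cycle and is not a tree.

No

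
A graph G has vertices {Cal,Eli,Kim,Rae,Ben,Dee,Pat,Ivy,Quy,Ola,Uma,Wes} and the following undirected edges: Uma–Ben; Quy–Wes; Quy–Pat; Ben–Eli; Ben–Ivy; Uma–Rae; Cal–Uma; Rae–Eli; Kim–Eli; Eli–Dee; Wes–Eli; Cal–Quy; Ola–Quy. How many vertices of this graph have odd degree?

Degrees: Cal:2, Eli:5, Kim:1, Rae:2, Ben:3, Dee:1, Pat:1, Ivy:1, Quy:4, Ola:1, Uma:3, Wes:2
Odd-degree vertices: Eli, Kim, Ben, Dee, Pat, Ivy, Ola, Uma.

8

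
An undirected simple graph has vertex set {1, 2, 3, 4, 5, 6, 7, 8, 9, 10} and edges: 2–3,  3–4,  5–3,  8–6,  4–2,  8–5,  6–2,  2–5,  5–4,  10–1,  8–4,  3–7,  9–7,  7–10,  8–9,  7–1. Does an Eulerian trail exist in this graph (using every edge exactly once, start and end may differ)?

Yes

Degrees: 1:2, 2:4, 3:4, 4:4, 5:4, 6:2, 7:4, 8:4, 9:2, 10:2
Odd-degree vertices: none (0 total).
With 0 odd-degree vertices and all edges in one connected piece, an Eulerian trail exists.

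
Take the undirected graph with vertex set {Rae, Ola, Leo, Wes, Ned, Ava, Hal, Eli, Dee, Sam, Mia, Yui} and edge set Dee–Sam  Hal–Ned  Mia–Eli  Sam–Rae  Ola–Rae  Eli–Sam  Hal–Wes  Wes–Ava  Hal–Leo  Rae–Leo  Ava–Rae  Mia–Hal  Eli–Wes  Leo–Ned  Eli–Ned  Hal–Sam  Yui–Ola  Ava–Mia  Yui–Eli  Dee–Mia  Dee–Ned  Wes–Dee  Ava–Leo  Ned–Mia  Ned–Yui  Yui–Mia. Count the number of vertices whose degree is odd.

Degrees: Rae:4, Ola:2, Leo:4, Wes:4, Ned:6, Ava:4, Hal:5, Eli:5, Dee:4, Sam:4, Mia:6, Yui:4
Odd-degree vertices: Hal, Eli.

2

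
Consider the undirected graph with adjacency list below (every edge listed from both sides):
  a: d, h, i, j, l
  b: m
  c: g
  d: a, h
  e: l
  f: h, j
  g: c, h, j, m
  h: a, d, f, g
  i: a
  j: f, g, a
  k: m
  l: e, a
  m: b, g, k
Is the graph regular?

Degrees: a:5, b:1, c:1, d:2, e:1, f:2, g:4, h:4, i:1, j:3, k:1, l:2, m:3
Vertex b has degree 1 while a has degree 5, so the graph is not regular.

No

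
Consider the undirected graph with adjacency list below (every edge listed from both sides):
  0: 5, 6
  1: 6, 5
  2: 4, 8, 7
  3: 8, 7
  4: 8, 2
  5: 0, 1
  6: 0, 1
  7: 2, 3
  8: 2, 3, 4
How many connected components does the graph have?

Component: {0, 1, 5, 6}
Component: {2, 3, 4, 7, 8}

2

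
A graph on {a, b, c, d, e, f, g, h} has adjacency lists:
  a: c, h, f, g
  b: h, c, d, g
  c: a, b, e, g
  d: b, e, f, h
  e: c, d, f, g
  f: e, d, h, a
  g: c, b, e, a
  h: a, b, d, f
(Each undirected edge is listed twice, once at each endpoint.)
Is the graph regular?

Yes

Degrees: a:4, b:4, c:4, d:4, e:4, f:4, g:4, h:4
Every vertex has degree 4, so the graph is 4-regular.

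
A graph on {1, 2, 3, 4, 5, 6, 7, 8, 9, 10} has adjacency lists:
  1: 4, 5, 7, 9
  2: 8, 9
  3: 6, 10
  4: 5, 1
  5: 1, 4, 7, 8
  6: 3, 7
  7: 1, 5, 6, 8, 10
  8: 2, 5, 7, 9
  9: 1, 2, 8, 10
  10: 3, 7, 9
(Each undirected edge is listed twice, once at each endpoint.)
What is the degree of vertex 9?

4

Neighbors of 9: 1, 2, 8, 10.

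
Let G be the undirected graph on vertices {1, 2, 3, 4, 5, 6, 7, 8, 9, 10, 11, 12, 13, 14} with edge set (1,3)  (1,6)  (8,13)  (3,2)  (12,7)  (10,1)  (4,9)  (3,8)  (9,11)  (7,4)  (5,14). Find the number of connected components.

Component: {5, 14}
Component: {4, 7, 9, 11, 12}
Component: {1, 2, 3, 6, 8, 10, 13}

3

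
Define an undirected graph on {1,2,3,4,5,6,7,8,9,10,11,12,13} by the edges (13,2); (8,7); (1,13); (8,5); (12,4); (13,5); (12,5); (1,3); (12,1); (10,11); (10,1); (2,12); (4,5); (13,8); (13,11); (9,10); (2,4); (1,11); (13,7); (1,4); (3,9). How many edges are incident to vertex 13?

6

Neighbors of 13: 1, 2, 5, 7, 8, 11.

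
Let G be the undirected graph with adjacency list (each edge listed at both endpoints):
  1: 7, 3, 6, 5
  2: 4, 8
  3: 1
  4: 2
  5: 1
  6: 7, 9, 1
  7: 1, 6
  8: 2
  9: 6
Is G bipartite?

The cycle 7-1-6-7 has length 3, which is odd, so the graph is not bipartite.

No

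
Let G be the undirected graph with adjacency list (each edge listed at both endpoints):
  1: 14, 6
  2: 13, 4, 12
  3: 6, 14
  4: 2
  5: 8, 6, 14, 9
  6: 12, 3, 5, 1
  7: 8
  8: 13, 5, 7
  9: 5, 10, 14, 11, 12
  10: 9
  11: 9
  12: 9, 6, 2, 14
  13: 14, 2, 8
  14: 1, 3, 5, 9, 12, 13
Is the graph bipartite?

5-9-14-5 is an odd cycle (length 3), and a bipartite graph can contain only even cycles.

No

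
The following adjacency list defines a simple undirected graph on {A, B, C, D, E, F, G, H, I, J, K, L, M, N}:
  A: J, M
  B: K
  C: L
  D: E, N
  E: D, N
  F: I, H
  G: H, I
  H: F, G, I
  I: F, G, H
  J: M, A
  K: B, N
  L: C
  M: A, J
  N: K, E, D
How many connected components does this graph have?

Component: {C, L}
Component: {A, J, M}
Component: {F, G, H, I}
Component: {B, D, E, K, N}

4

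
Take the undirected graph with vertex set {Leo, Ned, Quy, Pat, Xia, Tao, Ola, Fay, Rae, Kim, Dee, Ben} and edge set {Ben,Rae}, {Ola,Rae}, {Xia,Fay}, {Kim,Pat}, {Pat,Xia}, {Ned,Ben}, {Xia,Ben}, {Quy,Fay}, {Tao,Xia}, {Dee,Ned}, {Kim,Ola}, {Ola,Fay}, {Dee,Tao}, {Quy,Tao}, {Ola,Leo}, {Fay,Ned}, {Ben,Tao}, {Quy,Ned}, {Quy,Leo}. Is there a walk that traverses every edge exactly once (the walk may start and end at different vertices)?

Yes

Degrees: Leo:2, Ned:4, Quy:4, Pat:2, Xia:4, Tao:4, Ola:4, Fay:4, Rae:2, Kim:2, Dee:2, Ben:4
Odd-degree vertices: none (0 total).
The non-isolated vertices are connected and exactly 0 have odd degree, so an Eulerian trail exists.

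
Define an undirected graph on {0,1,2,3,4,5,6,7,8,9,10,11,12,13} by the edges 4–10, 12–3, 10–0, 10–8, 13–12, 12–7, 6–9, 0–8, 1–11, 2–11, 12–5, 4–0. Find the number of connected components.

4

Component: {6, 9}
Component: {1, 2, 11}
Component: {0, 4, 8, 10}
Component: {3, 5, 7, 12, 13}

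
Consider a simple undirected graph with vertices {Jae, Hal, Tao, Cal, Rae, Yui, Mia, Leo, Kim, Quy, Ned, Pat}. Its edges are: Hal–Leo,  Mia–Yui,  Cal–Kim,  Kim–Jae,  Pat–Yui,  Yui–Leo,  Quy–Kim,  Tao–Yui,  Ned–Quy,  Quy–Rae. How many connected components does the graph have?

2

Component: {Jae, Cal, Rae, Kim, Quy, Ned}
Component: {Hal, Tao, Yui, Mia, Leo, Pat}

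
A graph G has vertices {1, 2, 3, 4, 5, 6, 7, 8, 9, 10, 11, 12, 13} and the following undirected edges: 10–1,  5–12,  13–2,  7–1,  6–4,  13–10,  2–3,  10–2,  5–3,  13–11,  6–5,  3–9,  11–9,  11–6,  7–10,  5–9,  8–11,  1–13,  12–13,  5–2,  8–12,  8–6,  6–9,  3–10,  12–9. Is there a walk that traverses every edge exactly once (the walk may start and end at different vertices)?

Degrees: 1:3, 2:4, 3:4, 4:1, 5:5, 6:5, 7:2, 8:3, 9:5, 10:5, 11:4, 12:4, 13:5
Odd-degree vertices: 1, 4, 5, 6, 8, 9, 10, 13 (8 total).
With 8 odd-degree vertices (more than two), no single trail can use every edge.

No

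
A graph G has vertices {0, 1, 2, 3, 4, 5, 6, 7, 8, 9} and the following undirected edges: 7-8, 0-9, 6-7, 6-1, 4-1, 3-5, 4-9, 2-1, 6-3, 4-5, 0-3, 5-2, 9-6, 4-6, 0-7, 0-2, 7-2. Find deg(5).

Neighbors of 5: 2, 3, 4.

3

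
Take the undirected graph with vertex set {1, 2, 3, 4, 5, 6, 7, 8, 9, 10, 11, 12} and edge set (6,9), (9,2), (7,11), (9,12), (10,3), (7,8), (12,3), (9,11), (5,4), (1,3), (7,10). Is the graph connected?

No

Component: {4, 5}
Component: {1, 2, 3, 6, 7, 8, 9, 10, 11, 12}
There are 2 separate components, so the graph is not connected.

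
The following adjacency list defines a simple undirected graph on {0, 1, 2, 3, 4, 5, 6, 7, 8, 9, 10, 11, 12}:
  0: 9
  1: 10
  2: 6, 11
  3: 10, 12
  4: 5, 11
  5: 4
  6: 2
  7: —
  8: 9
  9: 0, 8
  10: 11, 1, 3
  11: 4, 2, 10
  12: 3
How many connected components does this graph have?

3

Component: {7}
Component: {0, 8, 9}
Component: {1, 2, 3, 4, 5, 6, 10, 11, 12}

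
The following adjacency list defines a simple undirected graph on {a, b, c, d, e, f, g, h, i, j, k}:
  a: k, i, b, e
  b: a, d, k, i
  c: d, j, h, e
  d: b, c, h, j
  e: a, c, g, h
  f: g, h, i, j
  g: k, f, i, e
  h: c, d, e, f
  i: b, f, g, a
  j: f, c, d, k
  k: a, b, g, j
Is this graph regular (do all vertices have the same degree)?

Yes

Degrees: a:4, b:4, c:4, d:4, e:4, f:4, g:4, h:4, i:4, j:4, k:4
Every vertex has degree 4, so the graph is 4-regular.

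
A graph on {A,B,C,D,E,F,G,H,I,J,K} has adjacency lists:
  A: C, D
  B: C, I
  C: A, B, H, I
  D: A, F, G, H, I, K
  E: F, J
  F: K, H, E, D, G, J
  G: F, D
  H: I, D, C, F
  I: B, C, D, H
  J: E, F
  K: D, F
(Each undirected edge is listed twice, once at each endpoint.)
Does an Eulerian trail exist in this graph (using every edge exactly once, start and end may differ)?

Degrees: A:2, B:2, C:4, D:6, E:2, F:6, G:2, H:4, I:4, J:2, K:2
Odd-degree vertices: none (0 total).
The non-isolated vertices are connected and exactly 0 have odd degree, so an Eulerian trail exists.

Yes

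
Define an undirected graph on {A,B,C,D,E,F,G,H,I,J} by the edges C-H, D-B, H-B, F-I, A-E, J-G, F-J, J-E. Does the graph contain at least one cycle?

No

The graph has 10 vertices, 8 edges, and 2 connected components.
A forest on 10 vertices with 2 components has exactly 8 edges, which matches — so no cycle.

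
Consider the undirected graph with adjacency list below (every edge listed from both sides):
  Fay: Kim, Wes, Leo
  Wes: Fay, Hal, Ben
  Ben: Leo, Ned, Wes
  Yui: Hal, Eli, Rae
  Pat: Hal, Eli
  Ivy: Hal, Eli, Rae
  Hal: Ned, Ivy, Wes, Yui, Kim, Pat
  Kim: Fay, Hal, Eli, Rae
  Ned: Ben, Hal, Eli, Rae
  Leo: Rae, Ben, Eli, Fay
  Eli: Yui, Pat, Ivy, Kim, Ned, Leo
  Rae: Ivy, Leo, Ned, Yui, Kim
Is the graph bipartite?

Color {Wes, Yui, Pat, Ivy, Kim, Ned, Leo} black and {Fay, Ben, Hal, Eli, Rae} white. No edge joins two same-colored vertices, so the graph is bipartite.

Yes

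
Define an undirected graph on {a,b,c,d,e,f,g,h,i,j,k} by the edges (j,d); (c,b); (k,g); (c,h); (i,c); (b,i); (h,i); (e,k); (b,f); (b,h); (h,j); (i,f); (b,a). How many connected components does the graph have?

Component: {e, g, k}
Component: {a, b, c, d, f, h, i, j}

2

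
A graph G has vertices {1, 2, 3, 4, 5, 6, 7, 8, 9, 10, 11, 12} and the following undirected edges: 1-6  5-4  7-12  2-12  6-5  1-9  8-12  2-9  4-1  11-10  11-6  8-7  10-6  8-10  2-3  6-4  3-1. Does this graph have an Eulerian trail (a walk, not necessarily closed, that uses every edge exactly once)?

No

Degrees: 1:4, 2:3, 3:2, 4:3, 5:2, 6:5, 7:2, 8:3, 9:2, 10:3, 11:2, 12:3
Odd-degree vertices: 2, 4, 6, 8, 10, 12 (6 total).
With 6 odd-degree vertices (more than two), no single trail can use every edge.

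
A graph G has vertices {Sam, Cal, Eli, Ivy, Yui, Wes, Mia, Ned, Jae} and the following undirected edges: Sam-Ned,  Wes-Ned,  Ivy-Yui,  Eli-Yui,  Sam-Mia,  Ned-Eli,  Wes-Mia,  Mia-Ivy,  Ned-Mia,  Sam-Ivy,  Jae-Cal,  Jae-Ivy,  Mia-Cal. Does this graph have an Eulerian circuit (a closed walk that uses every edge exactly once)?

No

Degrees: Sam:3, Cal:2, Eli:2, Ivy:4, Yui:2, Wes:2, Mia:5, Ned:4, Jae:2
Sam, Mia have odd degree; an Eulerian circuit needs every degree to be even, so none exists.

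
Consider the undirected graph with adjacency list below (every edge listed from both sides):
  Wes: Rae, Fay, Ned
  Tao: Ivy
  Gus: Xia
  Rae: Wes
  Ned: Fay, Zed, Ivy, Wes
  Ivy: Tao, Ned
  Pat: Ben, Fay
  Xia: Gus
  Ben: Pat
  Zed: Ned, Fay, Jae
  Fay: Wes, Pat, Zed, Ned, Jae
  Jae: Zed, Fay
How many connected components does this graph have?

Component: {Gus, Xia}
Component: {Wes, Tao, Rae, Ned, Ivy, Pat, Ben, Zed, Fay, Jae}

2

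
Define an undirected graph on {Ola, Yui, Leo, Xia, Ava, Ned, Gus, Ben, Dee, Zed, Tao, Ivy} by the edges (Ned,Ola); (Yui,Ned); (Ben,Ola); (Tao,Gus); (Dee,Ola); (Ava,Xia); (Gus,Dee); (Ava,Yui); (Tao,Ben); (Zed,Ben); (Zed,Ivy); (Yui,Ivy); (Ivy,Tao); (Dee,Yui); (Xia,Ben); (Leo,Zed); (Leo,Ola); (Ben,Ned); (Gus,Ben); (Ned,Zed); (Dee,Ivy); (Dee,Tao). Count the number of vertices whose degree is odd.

Degrees: Ola:4, Yui:4, Leo:2, Xia:2, Ava:2, Ned:4, Gus:3, Ben:6, Dee:5, Zed:4, Tao:4, Ivy:4
Odd-degree vertices: Gus, Dee.

2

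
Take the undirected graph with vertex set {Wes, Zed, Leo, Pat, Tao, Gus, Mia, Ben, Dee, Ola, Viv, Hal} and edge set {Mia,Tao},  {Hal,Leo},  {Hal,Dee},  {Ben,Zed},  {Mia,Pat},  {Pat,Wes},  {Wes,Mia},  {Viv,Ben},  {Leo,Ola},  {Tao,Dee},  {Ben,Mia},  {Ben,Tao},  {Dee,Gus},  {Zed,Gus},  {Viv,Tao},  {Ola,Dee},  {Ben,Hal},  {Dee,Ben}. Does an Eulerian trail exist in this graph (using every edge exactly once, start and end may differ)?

Yes

Degrees: Wes:2, Zed:2, Leo:2, Pat:2, Tao:4, Gus:2, Mia:4, Ben:6, Dee:5, Ola:2, Viv:2, Hal:3
Odd-degree vertices: Dee, Hal (2 total).
With 2 odd-degree vertices and all edges in one connected piece, an Eulerian trail exists (from Dee to Hal).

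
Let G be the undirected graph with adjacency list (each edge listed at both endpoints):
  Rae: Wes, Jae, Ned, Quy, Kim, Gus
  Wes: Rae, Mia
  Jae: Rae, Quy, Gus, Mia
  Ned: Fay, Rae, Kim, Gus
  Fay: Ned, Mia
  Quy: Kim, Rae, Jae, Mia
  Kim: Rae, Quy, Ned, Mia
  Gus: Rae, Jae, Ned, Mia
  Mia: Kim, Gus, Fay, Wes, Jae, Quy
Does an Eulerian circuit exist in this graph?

Yes

Degrees: Rae:6, Wes:2, Jae:4, Ned:4, Fay:2, Quy:4, Kim:4, Gus:4, Mia:6
All degrees are even and the non-isolated vertices are connected — an Eulerian circuit exists.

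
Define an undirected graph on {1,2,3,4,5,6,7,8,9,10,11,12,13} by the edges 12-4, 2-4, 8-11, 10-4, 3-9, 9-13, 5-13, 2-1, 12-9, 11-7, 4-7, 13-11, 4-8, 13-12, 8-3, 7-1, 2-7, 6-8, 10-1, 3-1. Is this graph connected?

A breadth-first search from 1 visits 1, 7, 2, 10, 3, 4, 11, 9, 8, 12, 13, 6, 5 — all 13 vertices — so the graph is connected.

Yes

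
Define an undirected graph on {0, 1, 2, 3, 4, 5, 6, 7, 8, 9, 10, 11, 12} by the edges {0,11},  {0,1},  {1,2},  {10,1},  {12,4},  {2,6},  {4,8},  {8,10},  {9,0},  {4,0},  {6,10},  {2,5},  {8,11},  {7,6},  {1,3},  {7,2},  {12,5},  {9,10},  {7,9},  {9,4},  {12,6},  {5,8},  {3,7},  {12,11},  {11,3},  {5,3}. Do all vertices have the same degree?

Degrees: 0:4, 1:4, 2:4, 3:4, 4:4, 5:4, 6:4, 7:4, 8:4, 9:4, 10:4, 11:4, 12:4
Every vertex has degree 4, so the graph is 4-regular.

Yes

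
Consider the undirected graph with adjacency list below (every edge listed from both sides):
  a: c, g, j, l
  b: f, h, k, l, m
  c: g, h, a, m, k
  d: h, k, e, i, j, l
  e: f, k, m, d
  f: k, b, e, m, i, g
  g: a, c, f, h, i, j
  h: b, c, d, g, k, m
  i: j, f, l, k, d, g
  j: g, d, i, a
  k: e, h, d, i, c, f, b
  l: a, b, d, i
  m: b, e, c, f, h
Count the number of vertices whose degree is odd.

4

Degrees: a:4, b:5, c:5, d:6, e:4, f:6, g:6, h:6, i:6, j:4, k:7, l:4, m:5
Odd-degree vertices: b, c, k, m.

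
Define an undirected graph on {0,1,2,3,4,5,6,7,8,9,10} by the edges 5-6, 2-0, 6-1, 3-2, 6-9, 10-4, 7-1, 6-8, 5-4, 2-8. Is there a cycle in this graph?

|V| = 11, |E| = 10, number of components = 1.
Since 10 = 11 - 1, the graph is a forest and contains no cycle.

No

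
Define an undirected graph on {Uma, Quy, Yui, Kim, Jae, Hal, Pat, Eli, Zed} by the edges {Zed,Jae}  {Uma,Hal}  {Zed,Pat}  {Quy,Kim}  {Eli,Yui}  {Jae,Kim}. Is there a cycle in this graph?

The graph has 9 vertices, 6 edges, and 3 connected components.
Since 6 = 9 - 3, the graph is a forest and contains no cycle.

No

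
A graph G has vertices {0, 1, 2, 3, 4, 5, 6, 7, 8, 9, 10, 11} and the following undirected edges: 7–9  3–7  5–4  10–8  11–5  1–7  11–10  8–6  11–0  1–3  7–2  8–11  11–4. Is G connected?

No

Component: {1, 2, 3, 7, 9}
Component: {0, 4, 5, 6, 8, 10, 11}
No edge joins these 2 groups, so the graph is disconnected.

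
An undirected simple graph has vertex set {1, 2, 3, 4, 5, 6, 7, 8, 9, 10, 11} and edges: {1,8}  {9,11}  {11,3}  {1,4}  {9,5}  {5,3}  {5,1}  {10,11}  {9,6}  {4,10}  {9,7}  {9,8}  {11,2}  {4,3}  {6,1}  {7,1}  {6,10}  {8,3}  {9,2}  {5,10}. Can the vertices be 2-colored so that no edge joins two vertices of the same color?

No

9-2-11-9 is an odd cycle (length 3), and a bipartite graph can contain only even cycles.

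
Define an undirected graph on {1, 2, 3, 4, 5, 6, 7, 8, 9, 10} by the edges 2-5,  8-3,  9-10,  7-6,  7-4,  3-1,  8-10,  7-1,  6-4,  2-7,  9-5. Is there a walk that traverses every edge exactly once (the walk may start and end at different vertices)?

Degrees: 1:2, 2:2, 3:2, 4:2, 5:2, 6:2, 7:4, 8:2, 9:2, 10:2
Odd-degree vertices: none (0 total).
With 0 odd-degree vertices and all edges in one connected piece, an Eulerian trail exists.

Yes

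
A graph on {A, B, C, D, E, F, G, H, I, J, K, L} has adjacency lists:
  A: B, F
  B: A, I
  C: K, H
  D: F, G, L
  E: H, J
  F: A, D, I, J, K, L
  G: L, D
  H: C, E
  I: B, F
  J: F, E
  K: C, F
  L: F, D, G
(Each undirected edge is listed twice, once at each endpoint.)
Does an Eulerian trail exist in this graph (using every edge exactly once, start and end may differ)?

Yes

Degrees: A:2, B:2, C:2, D:3, E:2, F:6, G:2, H:2, I:2, J:2, K:2, L:3
Odd-degree vertices: D, L (2 total).
With 2 odd-degree vertices and all edges in one connected piece, an Eulerian trail exists (from D to L).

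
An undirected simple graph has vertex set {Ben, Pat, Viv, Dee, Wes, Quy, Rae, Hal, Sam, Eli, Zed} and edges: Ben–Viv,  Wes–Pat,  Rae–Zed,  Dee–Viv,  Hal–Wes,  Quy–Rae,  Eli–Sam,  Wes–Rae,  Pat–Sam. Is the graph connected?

Component: {Ben, Viv, Dee}
Component: {Pat, Wes, Quy, Rae, Hal, Sam, Eli, Zed}
No edge joins these 2 groups, so the graph is disconnected.

No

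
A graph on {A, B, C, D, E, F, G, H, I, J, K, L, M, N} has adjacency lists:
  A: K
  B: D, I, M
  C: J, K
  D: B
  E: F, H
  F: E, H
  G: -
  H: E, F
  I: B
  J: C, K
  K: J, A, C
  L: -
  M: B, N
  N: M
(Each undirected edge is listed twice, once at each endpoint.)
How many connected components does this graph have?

Component: {G}
Component: {L}
Component: {E, F, H}
Component: {A, C, J, K}
Component: {B, D, I, M, N}

5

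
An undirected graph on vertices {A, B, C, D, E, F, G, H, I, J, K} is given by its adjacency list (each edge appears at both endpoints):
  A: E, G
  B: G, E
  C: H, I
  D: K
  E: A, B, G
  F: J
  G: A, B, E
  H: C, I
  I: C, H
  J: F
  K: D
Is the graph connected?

No

Component: {D, K}
Component: {F, J}
Component: {C, H, I}
Component: {A, B, E, G}
No edge joins these 4 groups, so the graph is disconnected.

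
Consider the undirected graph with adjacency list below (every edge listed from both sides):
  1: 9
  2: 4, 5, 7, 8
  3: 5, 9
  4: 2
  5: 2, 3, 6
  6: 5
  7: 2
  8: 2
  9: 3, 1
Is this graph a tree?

|V| = 9, |E| = 8.
It is connected with exactly 8 edges, hence acyclic — it is a tree.

Yes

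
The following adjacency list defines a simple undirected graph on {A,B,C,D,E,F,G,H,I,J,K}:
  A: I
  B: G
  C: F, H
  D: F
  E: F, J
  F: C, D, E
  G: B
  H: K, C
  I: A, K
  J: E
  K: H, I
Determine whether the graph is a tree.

No

The graph has 11 vertices and 9 edges.
It splits into 2 components, so it cannot be a tree.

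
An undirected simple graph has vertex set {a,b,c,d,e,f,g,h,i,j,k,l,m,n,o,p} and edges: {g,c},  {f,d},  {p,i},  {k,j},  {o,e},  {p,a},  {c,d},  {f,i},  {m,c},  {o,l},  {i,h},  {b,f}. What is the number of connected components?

Component: {n}
Component: {j, k}
Component: {e, l, o}
Component: {a, b, c, d, f, g, h, i, m, p}

4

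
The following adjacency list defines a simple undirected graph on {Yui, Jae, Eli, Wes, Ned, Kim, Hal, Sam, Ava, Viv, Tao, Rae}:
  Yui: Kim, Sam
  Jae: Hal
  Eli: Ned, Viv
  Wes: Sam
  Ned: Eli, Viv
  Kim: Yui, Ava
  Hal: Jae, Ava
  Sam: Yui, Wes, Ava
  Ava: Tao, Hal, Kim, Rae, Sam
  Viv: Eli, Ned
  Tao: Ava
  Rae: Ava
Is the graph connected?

No

Component: {Eli, Ned, Viv}
Component: {Yui, Jae, Wes, Kim, Hal, Sam, Ava, Tao, Rae}
No edge joins these 2 groups, so the graph is disconnected.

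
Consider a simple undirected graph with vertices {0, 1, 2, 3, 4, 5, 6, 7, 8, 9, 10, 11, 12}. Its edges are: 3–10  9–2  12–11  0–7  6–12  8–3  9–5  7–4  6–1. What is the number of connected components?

4

Component: {0, 4, 7}
Component: {2, 5, 9}
Component: {3, 8, 10}
Component: {1, 6, 11, 12}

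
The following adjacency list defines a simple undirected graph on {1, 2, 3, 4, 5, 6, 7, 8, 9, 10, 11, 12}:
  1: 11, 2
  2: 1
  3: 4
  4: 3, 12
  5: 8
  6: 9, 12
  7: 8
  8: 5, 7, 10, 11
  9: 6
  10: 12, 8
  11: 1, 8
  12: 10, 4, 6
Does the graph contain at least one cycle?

No

The graph has 12 vertices, 11 edges, and 1 connected component.
A forest on 12 vertices with 1 component has exactly 11 edges, which matches — so no cycle.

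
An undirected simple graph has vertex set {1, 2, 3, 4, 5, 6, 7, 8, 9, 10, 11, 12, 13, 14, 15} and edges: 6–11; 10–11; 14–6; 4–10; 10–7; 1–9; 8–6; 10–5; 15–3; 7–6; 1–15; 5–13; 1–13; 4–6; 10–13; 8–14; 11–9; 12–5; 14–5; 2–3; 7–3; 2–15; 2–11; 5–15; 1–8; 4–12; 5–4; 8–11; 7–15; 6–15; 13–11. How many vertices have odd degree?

Degrees: 1:4, 2:3, 3:3, 4:4, 5:6, 6:6, 7:4, 8:4, 9:2, 10:5, 11:6, 12:2, 13:4, 14:3, 15:6
Odd-degree vertices: 2, 3, 10, 14.

4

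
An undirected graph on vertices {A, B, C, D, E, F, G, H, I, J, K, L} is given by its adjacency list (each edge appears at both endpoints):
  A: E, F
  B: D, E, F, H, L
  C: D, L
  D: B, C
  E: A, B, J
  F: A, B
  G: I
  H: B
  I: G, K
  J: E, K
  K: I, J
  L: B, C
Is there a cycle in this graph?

Yes

|V| = 12, |E| = 13, number of components = 1.
One cycle is B-D-C-L-B.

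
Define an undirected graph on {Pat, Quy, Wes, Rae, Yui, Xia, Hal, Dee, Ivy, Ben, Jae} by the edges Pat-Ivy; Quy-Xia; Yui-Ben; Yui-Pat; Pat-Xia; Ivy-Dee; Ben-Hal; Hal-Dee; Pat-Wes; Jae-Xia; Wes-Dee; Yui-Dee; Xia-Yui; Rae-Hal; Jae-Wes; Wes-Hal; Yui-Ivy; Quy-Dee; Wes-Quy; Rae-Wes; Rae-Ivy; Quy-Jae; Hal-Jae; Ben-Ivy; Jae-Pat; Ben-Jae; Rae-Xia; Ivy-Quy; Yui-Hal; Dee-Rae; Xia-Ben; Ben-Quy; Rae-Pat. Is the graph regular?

Degrees: Pat:6, Quy:6, Wes:6, Rae:6, Yui:6, Xia:6, Hal:6, Dee:6, Ivy:6, Ben:6, Jae:6
Every vertex has degree 6, so the graph is 6-regular.

Yes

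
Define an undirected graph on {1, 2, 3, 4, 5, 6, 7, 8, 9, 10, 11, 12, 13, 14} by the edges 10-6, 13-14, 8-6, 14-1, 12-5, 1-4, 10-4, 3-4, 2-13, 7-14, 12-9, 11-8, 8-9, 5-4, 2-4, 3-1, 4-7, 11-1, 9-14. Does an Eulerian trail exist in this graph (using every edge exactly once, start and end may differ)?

Degrees: 1:4, 2:2, 3:2, 4:6, 5:2, 6:2, 7:2, 8:3, 9:3, 10:2, 11:2, 12:2, 13:2, 14:4
Odd-degree vertices: 8, 9 (2 total).
With 2 odd-degree vertices and all edges in one connected piece, an Eulerian trail exists (from 8 to 9).

Yes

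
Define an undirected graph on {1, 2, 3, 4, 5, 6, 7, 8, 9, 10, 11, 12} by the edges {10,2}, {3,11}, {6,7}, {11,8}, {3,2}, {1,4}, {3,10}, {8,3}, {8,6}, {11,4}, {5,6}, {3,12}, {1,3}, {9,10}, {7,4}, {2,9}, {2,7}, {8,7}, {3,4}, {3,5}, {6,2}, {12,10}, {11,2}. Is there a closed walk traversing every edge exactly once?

Degrees: 1:2, 2:6, 3:8, 4:4, 5:2, 6:4, 7:4, 8:4, 9:2, 10:4, 11:4, 12:2
Every vertex has even degree and the edges form a single connected piece, so an Eulerian circuit exists.

Yes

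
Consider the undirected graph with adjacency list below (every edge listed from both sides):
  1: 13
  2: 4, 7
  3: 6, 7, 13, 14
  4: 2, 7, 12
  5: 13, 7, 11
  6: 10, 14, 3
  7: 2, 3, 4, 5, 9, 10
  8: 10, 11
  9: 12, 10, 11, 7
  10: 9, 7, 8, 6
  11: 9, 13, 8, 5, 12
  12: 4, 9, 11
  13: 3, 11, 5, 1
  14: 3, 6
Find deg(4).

3

Neighbors of 4: 2, 7, 12.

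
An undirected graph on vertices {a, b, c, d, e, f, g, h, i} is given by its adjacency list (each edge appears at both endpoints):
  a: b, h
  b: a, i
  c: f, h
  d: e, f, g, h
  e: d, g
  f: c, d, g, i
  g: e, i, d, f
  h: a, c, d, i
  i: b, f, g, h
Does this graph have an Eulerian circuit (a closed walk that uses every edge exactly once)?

Degrees: a:2, b:2, c:2, d:4, e:2, f:4, g:4, h:4, i:4
All degrees are even and the non-isolated vertices are connected — an Eulerian circuit exists.

Yes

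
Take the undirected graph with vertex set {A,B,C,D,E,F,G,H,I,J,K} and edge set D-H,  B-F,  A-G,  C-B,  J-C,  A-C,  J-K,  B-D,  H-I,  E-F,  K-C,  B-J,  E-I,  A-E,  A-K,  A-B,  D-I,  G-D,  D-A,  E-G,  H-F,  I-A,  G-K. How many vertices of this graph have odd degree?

6

Degrees: A:7, B:5, C:4, D:5, E:4, F:3, G:4, H:3, I:4, J:3, K:4
Odd-degree vertices: A, B, D, F, H, J.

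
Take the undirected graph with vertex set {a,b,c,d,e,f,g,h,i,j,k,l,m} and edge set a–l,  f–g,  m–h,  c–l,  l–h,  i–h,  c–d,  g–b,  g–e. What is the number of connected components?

4

Component: {j}
Component: {k}
Component: {b, e, f, g}
Component: {a, c, d, h, i, l, m}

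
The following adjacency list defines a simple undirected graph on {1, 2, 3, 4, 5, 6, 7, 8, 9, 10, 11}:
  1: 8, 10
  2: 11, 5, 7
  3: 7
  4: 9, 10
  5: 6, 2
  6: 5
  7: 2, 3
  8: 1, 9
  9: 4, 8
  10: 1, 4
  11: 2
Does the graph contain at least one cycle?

Yes

The graph has 11 vertices, 10 edges, and 2 connected components.
Since 10 > 11 - 2, a cycle must exist; for instance 1-10-4-9-8-1.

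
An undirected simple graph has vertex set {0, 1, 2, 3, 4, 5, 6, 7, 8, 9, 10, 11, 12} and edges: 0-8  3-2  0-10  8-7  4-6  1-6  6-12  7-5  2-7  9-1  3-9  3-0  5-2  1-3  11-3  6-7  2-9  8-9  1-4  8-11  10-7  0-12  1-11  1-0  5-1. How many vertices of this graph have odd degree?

6

Degrees: 0:5, 1:7, 2:4, 3:5, 4:2, 5:3, 6:4, 7:5, 8:4, 9:4, 10:2, 11:3, 12:2
Odd-degree vertices: 0, 1, 3, 5, 7, 11.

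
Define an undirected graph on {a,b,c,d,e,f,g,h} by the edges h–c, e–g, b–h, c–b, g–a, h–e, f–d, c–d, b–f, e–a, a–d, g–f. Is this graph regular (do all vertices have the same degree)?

Degrees: a:3, b:3, c:3, d:3, e:3, f:3, g:3, h:3
Every vertex has degree 3, so the graph is 3-regular.

Yes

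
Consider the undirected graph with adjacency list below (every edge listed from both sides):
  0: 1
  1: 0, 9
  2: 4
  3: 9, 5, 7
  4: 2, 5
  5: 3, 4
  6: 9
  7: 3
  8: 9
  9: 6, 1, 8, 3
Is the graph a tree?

Yes

The graph has 10 vertices and 9 edges.
It is connected with exactly 9 edges, hence acyclic — it is a tree.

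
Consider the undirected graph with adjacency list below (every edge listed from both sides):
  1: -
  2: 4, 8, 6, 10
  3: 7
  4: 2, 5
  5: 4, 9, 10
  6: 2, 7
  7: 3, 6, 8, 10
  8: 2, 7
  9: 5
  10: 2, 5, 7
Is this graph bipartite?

Partition the vertices as {1, 3, 4, 6, 8, 9, 10} vs {2, 5, 7}. Each listed edge has one endpoint in each part, so the graph is bipartite.

Yes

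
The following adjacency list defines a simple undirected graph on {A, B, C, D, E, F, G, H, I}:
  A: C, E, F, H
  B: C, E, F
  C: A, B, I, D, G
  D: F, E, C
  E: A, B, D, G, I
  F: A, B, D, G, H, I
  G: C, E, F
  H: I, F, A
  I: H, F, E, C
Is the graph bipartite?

H-F-I-H is an odd cycle (length 3), and a bipartite graph can contain only even cycles.

No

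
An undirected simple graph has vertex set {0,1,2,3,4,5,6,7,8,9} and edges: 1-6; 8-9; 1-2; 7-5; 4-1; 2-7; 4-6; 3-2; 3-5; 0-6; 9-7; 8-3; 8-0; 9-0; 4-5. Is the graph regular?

Degrees: 0:3, 1:3, 2:3, 3:3, 4:3, 5:3, 6:3, 7:3, 8:3, 9:3
All degrees equal 3; the graph is regular.

Yes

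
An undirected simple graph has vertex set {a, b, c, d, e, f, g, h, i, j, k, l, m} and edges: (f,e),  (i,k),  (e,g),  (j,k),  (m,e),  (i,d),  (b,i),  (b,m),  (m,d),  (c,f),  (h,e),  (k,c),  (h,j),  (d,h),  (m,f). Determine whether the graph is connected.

Component: {a}
Component: {l}
Component: {b, c, d, e, f, g, h, i, j, k, m}
No edge joins these 3 groups, so the graph is disconnected.

No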